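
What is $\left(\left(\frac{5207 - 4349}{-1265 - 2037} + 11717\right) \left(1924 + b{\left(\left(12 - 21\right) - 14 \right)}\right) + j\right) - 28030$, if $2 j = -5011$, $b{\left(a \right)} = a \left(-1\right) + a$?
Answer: $\frac{5718168031}{254} \approx 2.2512 \cdot 10^{7}$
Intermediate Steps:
$b{\left(a \right)} = 0$ ($b{\left(a \right)} = - a + a = 0$)
$j = - \frac{5011}{2}$ ($j = \frac{1}{2} \left(-5011\right) = - \frac{5011}{2} \approx -2505.5$)
$\left(\left(\frac{5207 - 4349}{-1265 - 2037} + 11717\right) \left(1924 + b{\left(\left(12 - 21\right) - 14 \right)}\right) + j\right) - 28030 = \left(\left(\frac{5207 - 4349}{-1265 - 2037} + 11717\right) \left(1924 + 0\right) - \frac{5011}{2}\right) - 28030 = \left(\left(\frac{858}{-3302} + 11717\right) 1924 - \frac{5011}{2}\right) - 28030 = \left(\left(858 \left(- \frac{1}{3302}\right) + 11717\right) 1924 - \frac{5011}{2}\right) - 28030 = \left(\left(- \frac{33}{127} + 11717\right) 1924 - \frac{5011}{2}\right) - 28030 = \left(\frac{1488026}{127} \cdot 1924 - \frac{5011}{2}\right) - 28030 = \left(\frac{2862962024}{127} - \frac{5011}{2}\right) - 28030 = \frac{5725287651}{254} - 28030 = \frac{5718168031}{254}$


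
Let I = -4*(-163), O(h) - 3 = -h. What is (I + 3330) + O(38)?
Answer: 3947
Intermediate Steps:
O(h) = 3 - h
I = 652
(I + 3330) + O(38) = (652 + 3330) + (3 - 1*38) = 3982 + (3 - 38) = 3982 - 35 = 3947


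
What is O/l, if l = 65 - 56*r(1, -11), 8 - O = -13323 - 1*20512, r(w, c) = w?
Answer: 11281/3 ≈ 3760.3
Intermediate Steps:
O = 33843 (O = 8 - (-13323 - 1*20512) = 8 - (-13323 - 20512) = 8 - 1*(-33835) = 8 + 33835 = 33843)
l = 9 (l = 65 - 56*1 = 65 - 56 = 9)
O/l = 33843/9 = 33843*(⅑) = 11281/3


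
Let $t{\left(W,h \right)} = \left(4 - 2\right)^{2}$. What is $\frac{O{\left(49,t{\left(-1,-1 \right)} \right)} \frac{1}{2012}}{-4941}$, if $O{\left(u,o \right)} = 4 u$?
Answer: $- \frac{49}{2485323} \approx -1.9716 \cdot 10^{-5}$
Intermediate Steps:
$t{\left(W,h \right)} = 4$ ($t{\left(W,h \right)} = 2^{2} = 4$)
$\frac{O{\left(49,t{\left(-1,-1 \right)} \right)} \frac{1}{2012}}{-4941} = \frac{4 \cdot 49 \cdot \frac{1}{2012}}{-4941} = 196 \cdot \frac{1}{2012} \left(- \frac{1}{4941}\right) = \frac{49}{503} \left(- \frac{1}{4941}\right) = - \frac{49}{2485323}$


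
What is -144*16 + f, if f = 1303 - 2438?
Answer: -3439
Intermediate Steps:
f = -1135
-144*16 + f = -144*16 - 1135 = -2304 - 1135 = -3439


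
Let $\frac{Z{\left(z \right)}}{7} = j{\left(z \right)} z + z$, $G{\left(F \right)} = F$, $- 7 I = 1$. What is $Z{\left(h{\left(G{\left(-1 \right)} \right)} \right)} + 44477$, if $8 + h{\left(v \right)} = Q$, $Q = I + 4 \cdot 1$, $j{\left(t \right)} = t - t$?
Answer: $44448$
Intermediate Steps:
$I = - \frac{1}{7}$ ($I = \left(- \frac{1}{7}\right) 1 = - \frac{1}{7} \approx -0.14286$)
$j{\left(t \right)} = 0$
$Q = \frac{27}{7}$ ($Q = - \frac{1}{7} + 4 \cdot 1 = - \frac{1}{7} + 4 = \frac{27}{7} \approx 3.8571$)
$h{\left(v \right)} = - \frac{29}{7}$ ($h{\left(v \right)} = -8 + \frac{27}{7} = - \frac{29}{7}$)
$Z{\left(z \right)} = 7 z$ ($Z{\left(z \right)} = 7 \left(0 z + z\right) = 7 \left(0 + z\right) = 7 z$)
$Z{\left(h{\left(G{\left(-1 \right)} \right)} \right)} + 44477 = 7 \left(- \frac{29}{7}\right) + 44477 = -29 + 44477 = 44448$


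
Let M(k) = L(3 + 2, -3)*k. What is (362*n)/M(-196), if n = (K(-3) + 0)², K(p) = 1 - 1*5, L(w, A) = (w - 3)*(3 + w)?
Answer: -181/98 ≈ -1.8469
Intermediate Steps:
L(w, A) = (-3 + w)*(3 + w)
K(p) = -4 (K(p) = 1 - 5 = -4)
M(k) = 16*k (M(k) = (-9 + (3 + 2)²)*k = (-9 + 5²)*k = (-9 + 25)*k = 16*k)
n = 16 (n = (-4 + 0)² = (-4)² = 16)
(362*n)/M(-196) = (362*16)/((16*(-196))) = 5792/(-3136) = 5792*(-1/3136) = -181/98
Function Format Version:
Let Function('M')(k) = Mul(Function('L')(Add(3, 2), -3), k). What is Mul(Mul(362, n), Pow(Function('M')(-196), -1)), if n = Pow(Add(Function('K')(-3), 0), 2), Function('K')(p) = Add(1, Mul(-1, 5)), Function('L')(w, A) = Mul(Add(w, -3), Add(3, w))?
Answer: Rational(-181, 98) ≈ -1.8469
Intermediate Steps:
Function('L')(w, A) = Mul(Add(-3, w), Add(3, w))
Function('K')(p) = -4 (Function('K')(p) = Add(1, -5) = -4)
Function('M')(k) = Mul(16, k) (Function('M')(k) = Mul(Add(-9, Pow(Add(3, 2), 2)), k) = Mul(Add(-9, Pow(5, 2)), k) = Mul(Add(-9, 25), k) = Mul(16, k))
n = 16 (n = Pow(Add(-4, 0), 2) = Pow(-4, 2) = 16)
Mul(Mul(362, n), Pow(Function('M')(-196), -1)) = Mul(Mul(362, 16), Pow(Mul(16, -196), -1)) = Mul(5792, Pow(-3136, -1)) = Mul(5792, Rational(-1, 3136)) = Rational(-181, 98)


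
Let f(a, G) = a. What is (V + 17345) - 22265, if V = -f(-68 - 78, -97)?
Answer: -4774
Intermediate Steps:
V = 146 (V = -(-68 - 78) = -1*(-146) = 146)
(V + 17345) - 22265 = (146 + 17345) - 22265 = 17491 - 22265 = -4774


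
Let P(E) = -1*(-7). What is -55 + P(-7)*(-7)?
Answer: -104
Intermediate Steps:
P(E) = 7
-55 + P(-7)*(-7) = -55 + 7*(-7) = -55 - 49 = -104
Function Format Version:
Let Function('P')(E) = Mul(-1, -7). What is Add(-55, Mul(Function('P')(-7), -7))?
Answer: -104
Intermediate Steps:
Function('P')(E) = 7
Add(-55, Mul(Function('P')(-7), -7)) = Add(-55, Mul(7, -7)) = Add(-55, -49) = -104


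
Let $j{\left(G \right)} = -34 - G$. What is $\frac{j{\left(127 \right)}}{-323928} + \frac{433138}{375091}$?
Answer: $\frac{140365915715}{121502477448} \approx 1.1553$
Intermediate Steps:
$\frac{j{\left(127 \right)}}{-323928} + \frac{433138}{375091} = \frac{-34 - 127}{-323928} + \frac{433138}{375091} = \left(-34 - 127\right) \left(- \frac{1}{323928}\right) + 433138 \cdot \frac{1}{375091} = \left(-161\right) \left(- \frac{1}{323928}\right) + \frac{433138}{375091} = \frac{161}{323928} + \frac{433138}{375091} = \frac{140365915715}{121502477448}$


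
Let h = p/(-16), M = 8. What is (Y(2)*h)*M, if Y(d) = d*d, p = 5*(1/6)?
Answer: -5/3 ≈ -1.6667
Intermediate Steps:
p = ⅚ (p = 5*(1*(⅙)) = 5*(⅙) = ⅚ ≈ 0.83333)
h = -5/96 (h = (⅚)/(-16) = (⅚)*(-1/16) = -5/96 ≈ -0.052083)
Y(d) = d²
(Y(2)*h)*M = (2²*(-5/96))*8 = (4*(-5/96))*8 = -5/24*8 = -5/3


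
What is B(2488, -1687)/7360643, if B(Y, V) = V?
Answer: -1687/7360643 ≈ -0.00022919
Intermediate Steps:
B(2488, -1687)/7360643 = -1687/7360643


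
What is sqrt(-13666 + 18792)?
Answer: sqrt(5126) ≈ 71.596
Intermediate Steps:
sqrt(-13666 + 18792) = sqrt(5126)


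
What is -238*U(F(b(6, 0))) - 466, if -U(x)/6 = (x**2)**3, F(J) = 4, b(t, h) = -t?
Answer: 5848622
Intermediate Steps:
U(x) = -6*x**6
-238*U(F(b(6, 0))) - 466 = -(-1428)*4**6 - 466 = -(-1428)*4096 - 466 = -238*(-24576) - 466 = 5849088 - 466 = 5848622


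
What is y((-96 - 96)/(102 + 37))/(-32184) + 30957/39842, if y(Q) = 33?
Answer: 165834217/213712488 ≈ 0.77597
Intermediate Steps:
y((-96 - 96)/(102 + 37))/(-32184) + 30957/39842 = 33/(-32184) + 30957/39842 = 33*(-1/32184) + 30957*(1/39842) = -11/10728 + 30957/39842 = 165834217/213712488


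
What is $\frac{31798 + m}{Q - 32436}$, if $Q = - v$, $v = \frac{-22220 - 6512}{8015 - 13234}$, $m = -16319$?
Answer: $- \frac{80784901}{169312216} \approx -0.47714$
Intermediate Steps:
$v = \frac{28732}{5219}$ ($v = - \frac{28732}{-5219} = \left(-28732\right) \left(- \frac{1}{5219}\right) = \frac{28732}{5219} \approx 5.5053$)
$Q = - \frac{28732}{5219}$ ($Q = \left(-1\right) \frac{28732}{5219} = - \frac{28732}{5219} \approx -5.5053$)
$\frac{31798 + m}{Q - 32436} = \frac{31798 - 16319}{- \frac{28732}{5219} - 32436} = \frac{15479}{- \frac{169312216}{5219}} = 15479 \left(- \frac{5219}{169312216}\right) = - \frac{80784901}{169312216}$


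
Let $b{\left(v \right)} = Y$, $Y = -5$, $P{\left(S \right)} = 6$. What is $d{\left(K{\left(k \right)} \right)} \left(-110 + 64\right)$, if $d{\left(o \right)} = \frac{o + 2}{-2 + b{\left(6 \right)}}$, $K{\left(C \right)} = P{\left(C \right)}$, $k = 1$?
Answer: $\frac{368}{7} \approx 52.571$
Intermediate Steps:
$K{\left(C \right)} = 6$
$b{\left(v \right)} = -5$
$d{\left(o \right)} = - \frac{2}{7} - \frac{o}{7}$ ($d{\left(o \right)} = \frac{o + 2}{-2 - 5} = \frac{2 + o}{-7} = \left(2 + o\right) \left(- \frac{1}{7}\right) = - \frac{2}{7} - \frac{o}{7}$)
$d{\left(K{\left(k \right)} \right)} \left(-110 + 64\right) = \left(- \frac{2}{7} - \frac{6}{7}\right) \left(-110 + 64\right) = \left(- \frac{2}{7} - \frac{6}{7}\right) \left(-46\right) = \left(- \frac{8}{7}\right) \left(-46\right) = \frac{368}{7}$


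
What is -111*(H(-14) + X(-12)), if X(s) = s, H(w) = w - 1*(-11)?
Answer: 1665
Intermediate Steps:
H(w) = 11 + w (H(w) = w + 11 = 11 + w)
-111*(H(-14) + X(-12)) = -111*((11 - 14) - 12) = -111*(-3 - 12) = -111*(-15) = 1665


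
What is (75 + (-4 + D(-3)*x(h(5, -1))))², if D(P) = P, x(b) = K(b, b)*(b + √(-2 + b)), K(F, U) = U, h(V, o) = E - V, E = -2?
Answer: 1807 - 9576*I ≈ 1807.0 - 9576.0*I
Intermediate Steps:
h(V, o) = -2 - V
x(b) = b*(b + √(-2 + b))
(75 + (-4 + D(-3)*x(h(5, -1))))² = (75 + (-4 - 3*(-2 - 1*5)*((-2 - 1*5) + √(-2 + (-2 - 1*5)))))² = (75 + (-4 - 3*(-2 - 5)*((-2 - 5) + √(-2 + (-2 - 5)))))² = (75 + (-4 - (-21)*(-7 + √(-2 - 7))))² = (75 + (-4 - (-21)*(-7 + √(-9))))² = (75 + (-4 - (-21)*(-7 + 3*I)))² = (75 + (-4 - 3*(49 - 21*I)))² = (75 + (-4 + (-147 + 63*I)))² = (75 + (-151 + 63*I))² = (-76 + 63*I)²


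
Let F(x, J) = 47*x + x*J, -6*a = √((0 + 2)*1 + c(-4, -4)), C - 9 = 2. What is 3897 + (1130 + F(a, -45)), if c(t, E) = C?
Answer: 5027 - √13/3 ≈ 5025.8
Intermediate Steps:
C = 11 (C = 9 + 2 = 11)
c(t, E) = 11
a = -√13/6 (a = -√((0 + 2)*1 + 11)/6 = -√(2*1 + 11)/6 = -√(2 + 11)/6 = -√13/6 ≈ -0.60093)
F(x, J) = 47*x + J*x
3897 + (1130 + F(a, -45)) = 3897 + (1130 + (-√13/6)*(47 - 45)) = 3897 + (1130 - √13/6*2) = 3897 + (1130 - √13/3) = 5027 - √13/3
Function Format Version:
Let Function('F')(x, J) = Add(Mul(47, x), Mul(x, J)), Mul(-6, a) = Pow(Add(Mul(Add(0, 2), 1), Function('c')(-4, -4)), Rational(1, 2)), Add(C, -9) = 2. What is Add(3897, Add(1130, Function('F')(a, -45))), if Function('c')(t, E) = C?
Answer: Add(5027, Mul(Rational(-1, 3), Pow(13, Rational(1, 2)))) ≈ 5025.8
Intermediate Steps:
C = 11 (C = Add(9, 2) = 11)
Function('c')(t, E) = 11
a = Mul(Rational(-1, 6), Pow(13, Rational(1, 2))) (a = Mul(Rational(-1, 6), Pow(Add(Mul(Add(0, 2), 1), 11), Rational(1, 2))) = Mul(Rational(-1, 6), Pow(Add(Mul(2, 1), 11), Rational(1, 2))) = Mul(Rational(-1, 6), Pow(Add(2, 11), Rational(1, 2))) = Mul(Rational(-1, 6), Pow(13, Rational(1, 2))) ≈ -0.60093)
Function('F')(x, J) = Add(Mul(47, x), Mul(J, x))
Add(3897, Add(1130, Function('F')(a, -45))) = Add(3897, Add(1130, Mul(Mul(Rational(-1, 6), Pow(13, Rational(1, 2))), Add(47, -45)))) = Add(3897, Add(1130, Mul(Mul(Rational(-1, 6), Pow(13, Rational(1, 2))), 2))) = Add(3897, Add(1130, Mul(Rational(-1, 3), Pow(13, Rational(1, 2))))) = Add(5027, Mul(Rational(-1, 3), Pow(13, Rational(1, 2))))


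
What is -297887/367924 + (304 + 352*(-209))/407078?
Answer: -74109414061/74886883036 ≈ -0.98962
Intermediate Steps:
-297887/367924 + (304 + 352*(-209))/407078 = -297887*1/367924 + (304 - 73568)*(1/407078) = -297887/367924 - 73264*1/407078 = -297887/367924 - 36632/203539 = -74109414061/74886883036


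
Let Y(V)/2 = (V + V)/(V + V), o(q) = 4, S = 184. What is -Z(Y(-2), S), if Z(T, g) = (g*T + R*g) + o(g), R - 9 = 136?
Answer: -27052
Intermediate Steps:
Y(V) = 2 (Y(V) = 2*((V + V)/(V + V)) = 2*((2*V)/((2*V))) = 2*((2*V)*(1/(2*V))) = 2*1 = 2)
R = 145 (R = 9 + 136 = 145)
Z(T, g) = 4 + 145*g + T*g (Z(T, g) = (g*T + 145*g) + 4 = (T*g + 145*g) + 4 = (145*g + T*g) + 4 = 4 + 145*g + T*g)
-Z(Y(-2), S) = -(4 + 145*184 + 2*184) = -(4 + 26680 + 368) = -1*27052 = -27052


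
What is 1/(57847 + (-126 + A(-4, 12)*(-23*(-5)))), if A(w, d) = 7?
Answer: 1/58526 ≈ 1.7086e-5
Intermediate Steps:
1/(57847 + (-126 + A(-4, 12)*(-23*(-5)))) = 1/(57847 + (-126 + 7*(-23*(-5)))) = 1/(57847 + (-126 + 7*115)) = 1/(57847 + (-126 + 805)) = 1/(57847 + 679) = 1/58526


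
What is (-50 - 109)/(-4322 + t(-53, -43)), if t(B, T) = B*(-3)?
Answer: 159/4163 ≈ 0.038194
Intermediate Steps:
t(B, T) = -3*B
(-50 - 109)/(-4322 + t(-53, -43)) = (-50 - 109)/(-4322 - 3*(-53)) = -159/(-4322 + 159) = -159/(-4163) = -159*(-1/4163) = 159/4163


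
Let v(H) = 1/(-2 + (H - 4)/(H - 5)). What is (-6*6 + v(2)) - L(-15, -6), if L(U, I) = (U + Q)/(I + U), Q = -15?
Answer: -1069/28 ≈ -38.179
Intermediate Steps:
L(U, I) = (-15 + U)/(I + U) (L(U, I) = (U - 15)/(I + U) = (-15 + U)/(I + U))
v(H) = 1/(-2 + (-4 + H)/(-5 + H))
(-6*6 + v(2)) - L(-15, -6) = (-6*6 + (5 - 1*2)/(-6 + 2)) - (-15 - 15)/(-6 - 15) = (-36 + (5 - 2)/(-4)) - (-30)/(-21) = (-36 - ¼*3) - (-1)*(-30)/21 = (-36 - ¾) - 1*10/7 = -147/4 - 10/7 = -1069/28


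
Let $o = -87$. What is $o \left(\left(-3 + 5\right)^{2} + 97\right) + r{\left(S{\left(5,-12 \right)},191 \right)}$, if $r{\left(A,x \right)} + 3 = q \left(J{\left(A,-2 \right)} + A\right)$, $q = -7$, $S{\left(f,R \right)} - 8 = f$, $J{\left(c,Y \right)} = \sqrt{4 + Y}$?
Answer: $-8881 - 7 \sqrt{2} \approx -8890.9$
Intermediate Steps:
$S{\left(f,R \right)} = 8 + f$
$r{\left(A,x \right)} = -3 - 7 A - 7 \sqrt{2}$ ($r{\left(A,x \right)} = -3 - 7 \left(\sqrt{4 - 2} + A\right) = -3 - 7 \left(\sqrt{2} + A\right) = -3 - 7 \left(A + \sqrt{2}\right) = -3 - \left(7 A + 7 \sqrt{2}\right) = -3 - 7 A - 7 \sqrt{2}$)
$o \left(\left(-3 + 5\right)^{2} + 97\right) + r{\left(S{\left(5,-12 \right)},191 \right)} = - 87 \left(\left(-3 + 5\right)^{2} + 97\right) - \left(3 + 7 \sqrt{2} + 7 \left(8 + 5\right)\right) = - 87 \left(2^{2} + 97\right) - \left(94 + 7 \sqrt{2}\right) = - 87 \left(4 + 97\right) - \left(94 + 7 \sqrt{2}\right) = \left(-87\right) 101 - \left(94 + 7 \sqrt{2}\right) = -8787 - \left(94 + 7 \sqrt{2}\right) = -8881 - 7 \sqrt{2}$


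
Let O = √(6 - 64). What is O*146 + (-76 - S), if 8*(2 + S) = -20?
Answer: -143/2 + 146*I*√58 ≈ -71.5 + 1111.9*I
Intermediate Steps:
S = -9/2 (S = -2 + (⅛)*(-20) = -2 - 5/2 = -9/2 ≈ -4.5000)
O = I*√58 (O = √(-58) = I*√58 ≈ 7.6158*I)
O*146 + (-76 - S) = (I*√58)*146 + (-76 - 1*(-9/2)) = 146*I*√58 + (-76 + 9/2) = 146*I*√58 - 143/2 = -143/2 + 146*I*√58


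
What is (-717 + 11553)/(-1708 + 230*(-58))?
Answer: -301/418 ≈ -0.72010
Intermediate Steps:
(-717 + 11553)/(-1708 + 230*(-58)) = 10836/(-1708 - 13340) = 10836/(-15048) = 10836*(-1/15048) = -301/418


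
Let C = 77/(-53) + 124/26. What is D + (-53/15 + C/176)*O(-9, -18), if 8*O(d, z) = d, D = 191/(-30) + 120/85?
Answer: -247650811/247378560 ≈ -1.0011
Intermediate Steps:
D = -2527/510 (D = 191*(-1/30) + 120*(1/85) = -191/30 + 24/17 = -2527/510 ≈ -4.9549)
O(d, z) = d/8
C = 2285/689 (C = 77*(-1/53) + 124*(1/26) = -77/53 + 62/13 = 2285/689 ≈ 3.3164)
D + (-53/15 + C/176)*O(-9, -18) = -2527/510 + (-53/15 + (2285/689)/176)*((⅛)*(-9)) = -2527/510 + (-53*1/15 + (2285/689)*(1/176))*(-9/8) = -2527/510 + (-53/15 + 2285/121264)*(-9/8) = -2527/510 - 6392717/1818960*(-9/8) = -2527/510 + 19178151/4850560 = -247650811/247378560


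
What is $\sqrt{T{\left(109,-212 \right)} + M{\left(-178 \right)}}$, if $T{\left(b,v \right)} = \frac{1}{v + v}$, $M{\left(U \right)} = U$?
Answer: $\frac{i \sqrt{8000138}}{212} \approx 13.342 i$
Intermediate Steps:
$T{\left(b,v \right)} = \frac{1}{2 v}$
$\sqrt{T{\left(109,-212 \right)} + M{\left(-178 \right)}} = \sqrt{\frac{1}{2 \left(-212\right)} - 178} = \sqrt{\frac{1}{2} \left(- \frac{1}{212}\right) - 178} = \sqrt{- \frac{1}{424} - 178} = \sqrt{- \frac{75473}{424}} = \frac{i \sqrt{8000138}}{212}$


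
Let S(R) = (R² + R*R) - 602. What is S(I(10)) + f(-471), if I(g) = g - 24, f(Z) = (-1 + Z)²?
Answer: 222574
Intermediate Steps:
I(g) = -24 + g
S(R) = -602 + 2*R² (S(R) = (R² + R²) - 602 = 2*R² - 602 = -602 + 2*R²)
S(I(10)) + f(-471) = (-602 + 2*(-24 + 10)²) + (-1 - 471)² = (-602 + 2*(-14)²) + (-472)² = (-602 + 2*196) + 222784 = (-602 + 392) + 222784 = -210 + 222784 = 222574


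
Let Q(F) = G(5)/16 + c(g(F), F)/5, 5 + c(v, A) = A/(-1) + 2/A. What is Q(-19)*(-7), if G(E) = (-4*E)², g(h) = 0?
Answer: -18473/95 ≈ -194.45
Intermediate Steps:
G(E) = 16*E²
c(v, A) = -5 - A + 2/A (c(v, A) = -5 + (A/(-1) + 2/A) = -5 + (A*(-1) + 2/A) = -5 + (-A + 2/A) = -5 - A + 2/A)
Q(F) = 24 - F/5 + 2/(5*F) (Q(F) = (16*5²)/16 + (-5 - F + 2/F)/5 = (16*25)*(1/16) + (-5 - F + 2/F)*(⅕) = 400*(1/16) + (-1 - F/5 + 2/(5*F)) = 25 + (-1 - F/5 + 2/(5*F)) = 24 - F/5 + 2/(5*F))
Q(-19)*(-7) = (24 - ⅕*(-19) + (⅖)/(-19))*(-7) = (24 + 19/5 + (⅖)*(-1/19))*(-7) = (24 + 19/5 - 2/95)*(-7) = (2639/95)*(-7) = -18473/95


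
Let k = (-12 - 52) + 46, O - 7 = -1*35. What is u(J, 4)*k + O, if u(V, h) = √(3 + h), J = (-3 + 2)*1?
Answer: -28 - 18*√7 ≈ -75.624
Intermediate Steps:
O = -28 (O = 7 - 1*35 = 7 - 35 = -28)
k = -18 (k = -64 + 46 = -18)
J = -1 (J = -1*1 = -1)
u(J, 4)*k + O = √(3 + 4)*(-18) - 28 = √7*(-18) - 28 = -18*√7 - 28 = -28 - 18*√7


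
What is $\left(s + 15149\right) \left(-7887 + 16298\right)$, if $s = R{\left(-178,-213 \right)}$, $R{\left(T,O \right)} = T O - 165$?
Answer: $444925078$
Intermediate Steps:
$R{\left(T,O \right)} = -165 + O T$ ($R{\left(T,O \right)} = O T - 165 = -165 + O T$)
$s = 37749$ ($s = -165 - -37914 = -165 + 37914 = 37749$)
$\left(s + 15149\right) \left(-7887 + 16298\right) = \left(37749 + 15149\right) \left(-7887 + 16298\right) = 52898 \cdot 8411 = 444925078$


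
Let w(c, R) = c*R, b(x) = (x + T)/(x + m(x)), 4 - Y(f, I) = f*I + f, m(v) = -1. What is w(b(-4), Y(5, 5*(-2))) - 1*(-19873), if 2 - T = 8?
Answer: 19971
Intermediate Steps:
T = -6 (T = 2 - 1*8 = 2 - 8 = -6)
Y(f, I) = 4 - f - I*f (Y(f, I) = 4 - (f*I + f) = 4 - (I*f + f) = 4 - (f + I*f) = 4 + (-f - I*f) = 4 - f - I*f)
b(x) = (-6 + x)/(-1 + x) (b(x) = (x - 6)/(x - 1) = (-6 + x)/(-1 + x))
w(c, R) = R*c
w(b(-4), Y(5, 5*(-2))) - 1*(-19873) = (4 - 1*5 - 1*5*(-2)*5)*((-6 - 4)/(-1 - 4)) - 1*(-19873) = (4 - 5 - 1*(-10)*5)*(-10/(-5)) + 19873 = (4 - 5 + 50)*(-⅕*(-10)) + 19873 = 49*2 + 19873 = 98 + 19873 = 19971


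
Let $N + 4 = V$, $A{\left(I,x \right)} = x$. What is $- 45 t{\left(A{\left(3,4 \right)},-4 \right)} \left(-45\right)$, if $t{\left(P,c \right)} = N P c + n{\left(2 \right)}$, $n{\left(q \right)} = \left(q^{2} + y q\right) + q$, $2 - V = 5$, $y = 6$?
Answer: $263250$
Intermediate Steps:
$V = -3$ ($V = 2 - 5 = -3$)
$n{\left(q \right)} = q^{2} + 7 q$ ($n{\left(q \right)} = \left(q^{2} + 6 q\right) + q = q^{2} + 7 q$)
$N = -7$ ($N = -4 - 3 = -7$)
$t{\left(P,c \right)} = 18 - 7 P c$ ($t{\left(P,c \right)} = - 7 P c + 2 \left(7 + 2\right) = - 7 P c + 2 \cdot 9 = - 7 P c + 18 = 18 - 7 P c$)
$- 45 t{\left(A{\left(3,4 \right)},-4 \right)} \left(-45\right) = - 45 \left(18 - 28 \left(-4\right)\right) \left(-45\right) = - 45 \left(18 + 112\right) \left(-45\right) = \left(-45\right) 130 \left(-45\right) = \left(-5850\right) \left(-45\right) = 263250$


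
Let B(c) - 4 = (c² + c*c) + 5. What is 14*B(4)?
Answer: 574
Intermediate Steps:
B(c) = 9 + 2*c² (B(c) = 4 + ((c² + c*c) + 5) = 4 + ((c² + c²) + 5) = 4 + (2*c² + 5) = 4 + (5 + 2*c²) = 9 + 2*c²)
14*B(4) = 14*(9 + 2*4²) = 14*(9 + 2*16) = 14*(9 + 32) = 14*41 = 574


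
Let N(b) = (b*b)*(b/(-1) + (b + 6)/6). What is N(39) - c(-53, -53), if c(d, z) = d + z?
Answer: -95611/2 ≈ -47806.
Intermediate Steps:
N(b) = b²*(1 - 5*b/6) (N(b) = b²*(b*(-1) + (6 + b)*(⅙)) = b²*(-b + (1 + b/6)) = b²*(1 - 5*b/6))
N(39) - c(-53, -53) = (⅙)*39²*(6 - 5*39) - (-53 - 53) = (⅙)*1521*(6 - 195) - 1*(-106) = (⅙)*1521*(-189) + 106 = -95823/2 + 106 = -95611/2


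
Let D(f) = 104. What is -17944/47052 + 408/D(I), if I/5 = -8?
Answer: 541595/152919 ≈ 3.5417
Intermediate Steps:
I = -40 (I = 5*(-8) = -40)
-17944/47052 + 408/D(I) = -17944/47052 + 408/104 = -17944*1/47052 + 408*(1/104) = -4486/11763 + 51/13 = 541595/152919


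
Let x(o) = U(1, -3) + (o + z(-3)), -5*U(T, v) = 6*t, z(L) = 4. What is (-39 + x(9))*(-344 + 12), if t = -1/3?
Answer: 42496/5 ≈ 8499.2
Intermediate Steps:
t = -⅓ (t = -1*⅓ = -⅓ ≈ -0.33333)
U(T, v) = ⅖ (U(T, v) = -6*(-1)/(5*3) = -⅕*(-2) = ⅖)
x(o) = 22/5 + o (x(o) = ⅖ + (o + 4) = ⅖ + (4 + o) = 22/5 + o)
(-39 + x(9))*(-344 + 12) = (-39 + (22/5 + 9))*(-344 + 12) = (-39 + 67/5)*(-332) = -128/5*(-332) = 42496/5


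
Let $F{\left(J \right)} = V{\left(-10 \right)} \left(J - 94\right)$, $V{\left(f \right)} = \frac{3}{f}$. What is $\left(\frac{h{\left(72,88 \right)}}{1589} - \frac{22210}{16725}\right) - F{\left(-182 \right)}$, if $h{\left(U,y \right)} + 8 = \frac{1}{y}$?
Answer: $- \frac{39352194991}{467738040} \approx -84.133$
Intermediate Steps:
$h{\left(U,y \right)} = -8 + \frac{1}{y}$
$F{\left(J \right)} = \frac{141}{5} - \frac{3 J}{10}$ ($F{\left(J \right)} = \frac{3}{-10} \left(J - 94\right) = 3 \left(- \frac{1}{10}\right) \left(-94 + J\right) = - \frac{3 \left(-94 + J\right)}{10} = \frac{141}{5} - \frac{3 J}{10}$)
$\left(\frac{h{\left(72,88 \right)}}{1589} - \frac{22210}{16725}\right) - F{\left(-182 \right)} = \left(\frac{-8 + \frac{1}{88}}{1589} - \frac{22210}{16725}\right) - \left(\frac{141}{5} - - \frac{273}{5}\right) = \left(\left(-8 + \frac{1}{88}\right) \frac{1}{1589} - \frac{4442}{3345}\right) - \left(\frac{141}{5} + \frac{273}{5}\right) = \left(\left(- \frac{703}{88}\right) \frac{1}{1589} - \frac{4442}{3345}\right) - \frac{414}{5} = \left(- \frac{703}{139832} - \frac{4442}{3345}\right) - \frac{414}{5} = - \frac{623485279}{467738040} - \frac{414}{5} = - \frac{39352194991}{467738040}$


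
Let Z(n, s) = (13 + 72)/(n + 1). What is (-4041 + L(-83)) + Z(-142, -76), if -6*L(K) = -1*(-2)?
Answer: -189971/47 ≈ -4041.9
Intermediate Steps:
L(K) = -1/3 (L(K) = -(-1)*(-2)/6 = -1/6*2 = -1/3)
Z(n, s) = 85/(1 + n)
(-4041 + L(-83)) + Z(-142, -76) = (-4041 - 1/3) + 85/(1 - 142) = -12124/3 + 85/(-141) = -12124/3 + 85*(-1/141) = -12124/3 - 85/141 = -189971/47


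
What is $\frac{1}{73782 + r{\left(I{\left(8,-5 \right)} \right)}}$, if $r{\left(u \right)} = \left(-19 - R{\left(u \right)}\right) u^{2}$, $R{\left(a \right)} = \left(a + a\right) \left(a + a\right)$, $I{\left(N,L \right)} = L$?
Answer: $\frac{1}{70807} \approx 1.4123 \cdot 10^{-5}$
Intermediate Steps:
$R{\left(a \right)} = 4 a^{2}$ ($R{\left(a \right)} = 2 a 2 a = 4 a^{2}$)
$r{\left(u \right)} = u^{2} \left(-19 - 4 u^{2}\right)$ ($r{\left(u \right)} = \left(-19 - 4 u^{2}\right) u^{2} = u^{2} \left(-19 - 4 u^{2}\right)$)
$\frac{1}{73782 + r{\left(I{\left(8,-5 \right)} \right)}} = \frac{1}{73782 + \left(-5\right)^{2} \left(-19 - 4 \left(-5\right)^{2}\right)} = \frac{1}{73782 + 25 \left(-19 - 100\right)} = \frac{1}{73782 + 25 \left(-119\right)} = \frac{1}{73782 - 2975} = \frac{1}{70807}$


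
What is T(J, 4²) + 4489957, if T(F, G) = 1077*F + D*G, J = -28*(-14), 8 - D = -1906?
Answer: 4942765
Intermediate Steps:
D = 1914 (D = 8 - 1*(-1906) = 8 + 1906 = 1914)
J = 392
T(F, G) = 1077*F + 1914*G
T(J, 4²) + 4489957 = (1077*392 + 1914*4²) + 4489957 = (422184 + 1914*16) + 4489957 = (422184 + 30624) + 4489957 = 452808 + 4489957 = 4942765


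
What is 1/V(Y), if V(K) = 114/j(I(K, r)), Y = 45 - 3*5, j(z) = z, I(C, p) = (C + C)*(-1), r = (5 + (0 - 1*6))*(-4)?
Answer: -10/19 ≈ -0.52632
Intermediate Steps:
r = 4 (r = (5 + (0 - 6))*(-4) = (5 - 6)*(-4) = -1*(-4) = 4)
I(C, p) = -2*C (I(C, p) = (2*C)*(-1) = -2*C)
Y = 30 (Y = 45 - 1*15 = 45 - 15 = 30)
V(K) = -57/K (V(K) = 114/((-2*K)) = 114*(-1/(2*K)) = -57/K)
1/V(Y) = 1/(-57/30) = 1/(-57*1/30) = 1/(-19/10) = -10/19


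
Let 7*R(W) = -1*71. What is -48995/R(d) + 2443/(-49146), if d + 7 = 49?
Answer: 16855184437/3489366 ≈ 4830.4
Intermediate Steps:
d = 42 (d = -7 + 49 = 42)
R(W) = -71/7 (R(W) = (-1*71)/7 = (1/7)*(-71) = -71/7)
-48995/R(d) + 2443/(-49146) = -48995/(-71/7) + 2443/(-49146) = -48995*(-7/71) + 2443*(-1/49146) = 342965/71 - 2443/49146 = 16855184437/3489366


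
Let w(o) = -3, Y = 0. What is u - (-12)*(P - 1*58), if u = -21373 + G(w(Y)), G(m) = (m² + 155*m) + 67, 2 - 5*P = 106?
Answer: -113538/5 ≈ -22708.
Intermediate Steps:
P = -104/5 (P = ⅖ - ⅕*106 = ⅖ - 106/5 = -104/5 ≈ -20.800)
G(m) = 67 + m² + 155*m
u = -21762 (u = -21373 + (67 + (-3)² + 155*(-3)) = -21373 + (67 + 9 - 465) = -21373 - 389 = -21762)
u - (-12)*(P - 1*58) = -21762 - (-12)*(-104/5 - 1*58) = -21762 - (-12)*(-104/5 - 58) = -21762 - (-12)*(-394)/5 = -21762 - 1*4728/5 = -21762 - 4728/5 = -113538/5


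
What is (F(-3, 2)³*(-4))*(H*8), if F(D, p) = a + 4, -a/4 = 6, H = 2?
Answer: 512000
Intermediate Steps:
a = -24 (a = -4*6 = -24)
F(D, p) = -20 (F(D, p) = -24 + 4 = -20)
(F(-3, 2)³*(-4))*(H*8) = ((-20)³*(-4))*(2*8) = -8000*(-4)*16 = 32000*16 = 512000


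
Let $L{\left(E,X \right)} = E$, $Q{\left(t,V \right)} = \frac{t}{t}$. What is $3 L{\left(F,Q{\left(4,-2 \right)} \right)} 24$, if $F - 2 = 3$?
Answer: $360$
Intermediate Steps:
$Q{\left(t,V \right)} = 1$
$F = 5$ ($F = 2 + 3 = 5$)
$3 L{\left(F,Q{\left(4,-2 \right)} \right)} 24 = 3 \cdot 5 \cdot 24 = 15 \cdot 24 = 360$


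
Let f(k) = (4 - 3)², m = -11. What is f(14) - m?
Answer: 12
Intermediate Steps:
f(k) = 1 (f(k) = 1² = 1)
f(14) - m = 1 - 1*(-11) = 1 + 11 = 12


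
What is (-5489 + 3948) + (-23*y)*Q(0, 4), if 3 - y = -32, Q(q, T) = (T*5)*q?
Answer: -1541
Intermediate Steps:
Q(q, T) = 5*T*q (Q(q, T) = (5*T)*q = 5*T*q)
y = 35 (y = 3 - 1*(-32) = 3 + 32 = 35)
(-5489 + 3948) + (-23*y)*Q(0, 4) = (-5489 + 3948) + (-23*35)*(5*4*0) = -1541 - 805*0 = -1541 + 0 = -1541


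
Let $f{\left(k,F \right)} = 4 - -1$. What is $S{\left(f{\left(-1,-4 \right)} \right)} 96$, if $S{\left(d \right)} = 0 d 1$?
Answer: $0$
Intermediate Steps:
$f{\left(k,F \right)} = 5$ ($f{\left(k,F \right)} = 4 + 1 = 5$)
$S{\left(d \right)} = 0$ ($S{\left(d \right)} = 0 \cdot 1 = 0$)
$S{\left(f{\left(-1,-4 \right)} \right)} 96 = 0 \cdot 96 = 0$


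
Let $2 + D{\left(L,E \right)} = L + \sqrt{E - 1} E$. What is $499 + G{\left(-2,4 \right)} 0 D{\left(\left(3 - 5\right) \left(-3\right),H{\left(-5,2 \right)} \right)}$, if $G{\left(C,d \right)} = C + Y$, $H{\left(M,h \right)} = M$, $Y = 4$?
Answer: $499$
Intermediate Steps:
$D{\left(L,E \right)} = -2 + L + E \sqrt{-1 + E}$ ($D{\left(L,E \right)} = -2 + \left(L + \sqrt{E - 1} E\right) = -2 + \left(L + \sqrt{-1 + E} E\right) = -2 + \left(L + E \sqrt{-1 + E}\right) = -2 + L + E \sqrt{-1 + E}$)
$G{\left(C,d \right)} = 4 + C$ ($G{\left(C,d \right)} = C + 4 = 4 + C$)
$499 + G{\left(-2,4 \right)} 0 D{\left(\left(3 - 5\right) \left(-3\right),H{\left(-5,2 \right)} \right)} = 499 + \left(4 - 2\right) 0 \left(-2 + \left(3 - 5\right) \left(-3\right) - 5 \sqrt{-1 - 5}\right) = 499 + 2 \cdot 0 \left(-2 - -6 - 5 \sqrt{-6}\right) = 499 + 0 \left(-2 + 6 - 5 i \sqrt{6}\right) = 499 + 0 \left(4 - 5 i \sqrt{6}\right) = 499 + 0 = 499$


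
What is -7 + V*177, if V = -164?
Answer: -29035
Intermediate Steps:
-7 + V*177 = -7 - 164*177 = -7 - 29028 = -29035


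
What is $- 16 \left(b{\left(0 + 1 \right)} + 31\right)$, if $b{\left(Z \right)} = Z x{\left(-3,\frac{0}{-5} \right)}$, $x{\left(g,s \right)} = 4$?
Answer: $-560$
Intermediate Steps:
$b{\left(Z \right)} = 4 Z$ ($b{\left(Z \right)} = Z 4 = 4 Z$)
$- 16 \left(b{\left(0 + 1 \right)} + 31\right) = - 16 \left(4 \left(0 + 1\right) + 31\right) = - 16 \left(4 \cdot 1 + 31\right) = - 16 \left(4 + 31\right) = \left(-16\right) 35 = -560$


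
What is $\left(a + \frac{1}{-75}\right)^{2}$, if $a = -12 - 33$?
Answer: $\frac{11397376}{5625} \approx 2026.2$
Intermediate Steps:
$a = -45$
$\left(a + \frac{1}{-75}\right)^{2} = \left(-45 + \frac{1}{-75}\right)^{2} = \left(-45 - \frac{1}{75}\right)^{2} = \left(- \frac{3376}{75}\right)^{2} = \frac{11397376}{5625}$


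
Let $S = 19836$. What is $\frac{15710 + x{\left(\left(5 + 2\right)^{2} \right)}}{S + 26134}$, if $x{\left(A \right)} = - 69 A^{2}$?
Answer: $- \frac{149959}{45970} \approx -3.2621$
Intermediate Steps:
$\frac{15710 + x{\left(\left(5 + 2\right)^{2} \right)}}{S + 26134} = \frac{15710 - 69 \left(\left(5 + 2\right)^{2}\right)^{2}}{19836 + 26134} = \frac{15710 - 69 \left(7^{2}\right)^{2}}{45970} = \left(15710 - 69 \cdot 49^{2}\right) \frac{1}{45970} = \left(15710 - 165669\right) \frac{1}{45970} = \left(-149959\right) \frac{1}{45970} = - \frac{149959}{45970}$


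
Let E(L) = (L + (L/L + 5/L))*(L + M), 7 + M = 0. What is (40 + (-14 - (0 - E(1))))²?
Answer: 256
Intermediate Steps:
M = -7 (M = -7 + 0 = -7)
E(L) = (-7 + L)*(1 + L + 5/L) (E(L) = (L + (L/L + 5/L))*(L - 7) = (L + (1 + 5/L))*(-7 + L) = (1 + L + 5/L)*(-7 + L) = (-7 + L)*(1 + L + 5/L))
(40 + (-14 - (0 - E(1))))² = (40 + (-14 - (0 - (-2 + 1² - 35/1 - 6*1))))² = (40 + (-14 - (0 - (-2 + 1 - 35*1 - 6))))² = (40 + (-14 - (0 - (-2 + 1 - 35 - 6))))² = (40 + (-14 - (0 - 1*(-42))))² = (40 + (-14 - (0 + 42)))² = (40 + (-14 - 1*42))² = (40 + (-14 - 42))² = (40 - 56)² = (-16)² = 256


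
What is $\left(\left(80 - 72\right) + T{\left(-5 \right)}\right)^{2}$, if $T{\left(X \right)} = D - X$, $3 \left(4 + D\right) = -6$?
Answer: $49$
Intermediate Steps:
$D = -6$ ($D = -4 + \frac{1}{3} \left(-6\right) = -4 - 2 = -6$)
$T{\left(X \right)} = -6 - X$
$\left(\left(80 - 72\right) + T{\left(-5 \right)}\right)^{2} = \left(\left(80 - 72\right) - 1\right)^{2} = \left(\left(80 - 72\right) + \left(-6 + 5\right)\right)^{2} = \left(8 - 1\right)^{2} = 7^{2} = 49$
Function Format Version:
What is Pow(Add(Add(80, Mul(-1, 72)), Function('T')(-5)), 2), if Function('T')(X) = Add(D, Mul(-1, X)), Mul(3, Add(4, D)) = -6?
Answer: 49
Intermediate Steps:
D = -6 (D = Add(-4, Mul(Rational(1, 3), -6)) = Add(-4, -2) = -6)
Function('T')(X) = Add(-6, Mul(-1, X))
Pow(Add(Add(80, Mul(-1, 72)), Function('T')(-5)), 2) = Pow(Add(Add(80, Mul(-1, 72)), Add(-6, Mul(-1, -5))), 2) = Pow(Add(Add(80, -72), Add(-6, 5)), 2) = Pow(Add(8, -1), 2) = Pow(7, 2) = 49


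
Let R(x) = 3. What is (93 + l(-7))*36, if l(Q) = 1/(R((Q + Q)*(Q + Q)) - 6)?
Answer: 3336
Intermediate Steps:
l(Q) = -⅓ (l(Q) = 1/(3 - 6) = 1/(-3) = -⅓)
(93 + l(-7))*36 = (93 - ⅓)*36 = (278/3)*36 = 3336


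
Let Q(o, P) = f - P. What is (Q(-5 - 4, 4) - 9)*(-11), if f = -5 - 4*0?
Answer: 198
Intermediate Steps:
f = -5 (f = -5 + 0 = -5)
Q(o, P) = -5 - P
(Q(-5 - 4, 4) - 9)*(-11) = ((-5 - 1*4) - 9)*(-11) = ((-5 - 4) - 9)*(-11) = (-9 - 9)*(-11) = -18*(-11) = 198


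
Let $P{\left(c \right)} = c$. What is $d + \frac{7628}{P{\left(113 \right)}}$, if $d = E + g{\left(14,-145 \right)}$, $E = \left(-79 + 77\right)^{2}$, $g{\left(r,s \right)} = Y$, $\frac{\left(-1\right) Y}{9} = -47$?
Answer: $\frac{55879}{113} \approx 494.5$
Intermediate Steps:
$Y = 423$ ($Y = \left(-9\right) \left(-47\right) = 423$)
$g{\left(r,s \right)} = 423$
$E = 4$ ($E = \left(-2\right)^{2} = 4$)
$d = 427$ ($d = 4 + 423 = 427$)
$d + \frac{7628}{P{\left(113 \right)}} = 427 + \frac{7628}{113} = \frac{55879}{113}$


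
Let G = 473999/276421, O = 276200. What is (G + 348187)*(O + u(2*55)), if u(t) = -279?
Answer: 26556478185230646/276421 ≈ 9.6073e+10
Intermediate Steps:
G = 473999/276421 (G = 473999*(1/276421) = 473999/276421 ≈ 1.7148)
(G + 348187)*(O + u(2*55)) = (473999/276421 + 348187)*(276200 - 279) = (96246672726/276421)*275921 = 26556478185230646/276421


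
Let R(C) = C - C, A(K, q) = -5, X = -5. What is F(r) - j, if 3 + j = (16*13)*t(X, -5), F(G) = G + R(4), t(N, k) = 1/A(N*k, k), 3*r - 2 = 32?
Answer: 839/15 ≈ 55.933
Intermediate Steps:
R(C) = 0
r = 34/3 (r = ⅔ + (⅓)*32 = ⅔ + 32/3 = 34/3 ≈ 11.333)
t(N, k) = -⅕ (t(N, k) = 1/(-5) = -⅕)
F(G) = G (F(G) = G + 0 = G)
j = -223/5 (j = -3 + (16*13)*(-⅕) = -3 + 208*(-⅕) = -3 - 208/5 = -223/5 ≈ -44.600)
F(r) - j = 34/3 - 1*(-223/5) = 34/3 + 223/5 = 839/15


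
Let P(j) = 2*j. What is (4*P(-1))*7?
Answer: -56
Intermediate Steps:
(4*P(-1))*7 = (4*(2*(-1)))*7 = (4*(-2))*7 = -8*7 = -56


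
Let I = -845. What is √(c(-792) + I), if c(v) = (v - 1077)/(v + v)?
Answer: I*√14702721/132 ≈ 29.049*I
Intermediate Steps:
c(v) = (-1077 + v)/(2*v) (c(v) = (-1077 + v)/((2*v)) = (-1077 + v)*(1/(2*v)) = (-1077 + v)/(2*v))
√(c(-792) + I) = √((½)*(-1077 - 792)/(-792) - 845) = √((½)*(-1/792)*(-1869) - 845) = √(623/528 - 845) = √(-445537/528) = I*√14702721/132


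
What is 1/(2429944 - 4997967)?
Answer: -1/2568023 ≈ -3.8940e-7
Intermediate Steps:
1/(2429944 - 4997967) = 1/(-2568023) = -1/2568023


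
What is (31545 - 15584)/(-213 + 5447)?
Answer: 15961/5234 ≈ 3.0495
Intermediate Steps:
(31545 - 15584)/(-213 + 5447) = 15961/5234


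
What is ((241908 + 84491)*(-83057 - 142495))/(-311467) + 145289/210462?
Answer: 15494246590437539/65551967754 ≈ 2.3637e+5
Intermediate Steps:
((241908 + 84491)*(-83057 - 142495))/(-311467) + 145289/210462 = (326399*(-225552))*(-1/311467) + 145289*(1/210462) = -73619947248*(-1/311467) + 145289/210462 = 73619947248/311467 + 145289/210462 = 15494246590437539/65551967754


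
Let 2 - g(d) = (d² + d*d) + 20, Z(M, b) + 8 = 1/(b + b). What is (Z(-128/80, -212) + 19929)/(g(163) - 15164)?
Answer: -8446503/28967680 ≈ -0.29158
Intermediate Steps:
Z(M, b) = -8 + 1/(2*b) (Z(M, b) = -8 + 1/(b + b) = -8 + 1/(2*b))
g(d) = -18 - 2*d² (g(d) = 2 - ((d² + d*d) + 20) = 2 - ((d² + d²) + 20) = 2 - (2*d² + 20) = 2 - (20 + 2*d²) = 2 + (-20 - 2*d²) = -18 - 2*d²)
(Z(-128/80, -212) + 19929)/(g(163) - 15164) = ((-8 + (½)/(-212)) + 19929)/((-18 - 2*163²) - 15164) = ((-8 + (½)*(-1/212)) + 19929)/((-18 - 2*26569) - 15164) = ((-8 - 1/424) + 19929)/((-18 - 53138) - 15164) = (-3393/424 + 19929)/(-53156 - 15164) = (8446503/424)/(-68320) = (8446503/424)*(-1/68320) = -8446503/28967680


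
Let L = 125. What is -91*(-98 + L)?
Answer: -2457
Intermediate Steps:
-91*(-98 + L) = -91*(-98 + 125) = -91*27 = -2457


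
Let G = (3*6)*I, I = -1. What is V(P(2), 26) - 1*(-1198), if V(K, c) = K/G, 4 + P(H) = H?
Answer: 10783/9 ≈ 1198.1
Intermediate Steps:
P(H) = -4 + H
G = -18 (G = (3*6)*(-1) = 18*(-1) = -18)
V(K, c) = -K/18 (V(K, c) = K/(-18) = K*(-1/18) = -K/18)
V(P(2), 26) - 1*(-1198) = -(-4 + 2)/18 - 1*(-1198) = -1/18*(-2) + 1198 = ⅑ + 1198 = 10783/9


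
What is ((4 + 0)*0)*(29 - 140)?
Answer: 0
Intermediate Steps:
((4 + 0)*0)*(29 - 140) = (4*0)*(-111) = 0*(-111) = 0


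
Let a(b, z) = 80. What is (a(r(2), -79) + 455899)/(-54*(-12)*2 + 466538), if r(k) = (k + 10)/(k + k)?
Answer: 455979/467834 ≈ 0.97466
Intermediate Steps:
r(k) = (10 + k)/(2*k) (r(k) = (10 + k)/((2*k)) = (10 + k)*(1/(2*k)) = (10 + k)/(2*k))
(a(r(2), -79) + 455899)/(-54*(-12)*2 + 466538) = (80 + 455899)/(-54*(-12)*2 + 466538) = 455979/(648*2 + 466538) = 455979/(1296 + 466538) = 455979/467834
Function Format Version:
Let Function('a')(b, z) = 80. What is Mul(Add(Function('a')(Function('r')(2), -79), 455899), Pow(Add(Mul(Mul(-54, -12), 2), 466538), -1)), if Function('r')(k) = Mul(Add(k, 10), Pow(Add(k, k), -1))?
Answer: Rational(455979, 467834) ≈ 0.97466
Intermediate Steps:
Function('r')(k) = Mul(Rational(1, 2), Pow(k, -1), Add(10, k)) (Function('r')(k) = Mul(Add(10, k), Pow(Mul(2, k), -1)) = Mul(Add(10, k), Mul(Rational(1, 2), Pow(k, -1))) = Mul(Rational(1, 2), Pow(k, -1), Add(10, k)))
Mul(Add(Function('a')(Function('r')(2), -79), 455899), Pow(Add(Mul(Mul(-54, -12), 2), 466538), -1)) = Mul(Add(80, 455899), Pow(Add(Mul(Mul(-54, -12), 2), 466538), -1)) = Mul(455979, Pow(Add(Mul(648, 2), 466538), -1)) = Mul(455979, Pow(Add(1296, 466538), -1)) = Mul(455979, Pow(467834, -1)) = Mul(455979, Rational(1, 467834)) = Rational(455979, 467834)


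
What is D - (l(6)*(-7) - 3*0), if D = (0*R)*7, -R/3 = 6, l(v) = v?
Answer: 42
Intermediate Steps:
R = -18 (R = -3*6 = -18)
D = 0 (D = (0*(-18))*7 = 0*7 = 0)
D - (l(6)*(-7) - 3*0) = 0 - (6*(-7) - 3*0) = 0 - (-42 + 0) = 0 - 1*(-42) = 0 + 42 = 42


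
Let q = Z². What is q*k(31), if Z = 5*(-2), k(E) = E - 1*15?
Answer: 1600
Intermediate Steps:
k(E) = -15 + E (k(E) = E - 15 = -15 + E)
Z = -10
q = 100 (q = (-10)² = 100)
q*k(31) = 100*(-15 + 31) = 100*16 = 1600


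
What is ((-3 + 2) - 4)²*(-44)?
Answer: -1100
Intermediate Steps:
((-3 + 2) - 4)²*(-44) = (-1 - 4)²*(-44) = (-5)²*(-44) = 25*(-44) = -1100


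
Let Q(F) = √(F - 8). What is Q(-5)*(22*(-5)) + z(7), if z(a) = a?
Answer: 7 - 110*I*√13 ≈ 7.0 - 396.61*I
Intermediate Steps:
Q(F) = √(-8 + F)
Q(-5)*(22*(-5)) + z(7) = √(-8 - 5)*(22*(-5)) + 7 = √(-13)*(-110) + 7 = (I*√13)*(-110) + 7 = -110*I*√13 + 7 = 7 - 110*I*√13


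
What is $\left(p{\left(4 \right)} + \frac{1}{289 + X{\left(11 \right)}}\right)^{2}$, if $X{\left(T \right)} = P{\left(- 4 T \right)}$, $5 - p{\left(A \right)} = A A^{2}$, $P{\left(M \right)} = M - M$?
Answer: $\frac{290702500}{83521} \approx 3480.6$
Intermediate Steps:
$P{\left(M \right)} = 0$
$p{\left(A \right)} = 5 - A^{3}$ ($p{\left(A \right)} = 5 - A A^{2} = 5 - A^{3}$)
$X{\left(T \right)} = 0$
$\left(p{\left(4 \right)} + \frac{1}{289 + X{\left(11 \right)}}\right)^{2} = \left(\left(5 - 4^{3}\right) + \frac{1}{289 + 0}\right)^{2} = \left(\left(5 - 64\right) + \frac{1}{289}\right)^{2} = \left(-59 + \frac{1}{289}\right)^{2} = \left(- \frac{17050}{289}\right)^{2} = \frac{290702500}{83521}$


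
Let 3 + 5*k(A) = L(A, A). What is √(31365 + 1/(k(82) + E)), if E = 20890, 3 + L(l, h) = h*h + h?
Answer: 11*√5133102590/4450 ≈ 177.10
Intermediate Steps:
L(l, h) = -3 + h + h² (L(l, h) = -3 + (h*h + h) = -3 + (h² + h) = -3 + (h + h²) = -3 + h + h²)
k(A) = -6/5 + A/5 + A²/5 (k(A) = -⅗ + (-3 + A + A²)/5 = -⅗ + (-⅗ + A/5 + A²/5) = -6/5 + A/5 + A²/5)
√(31365 + 1/(k(82) + E)) = √(31365 + 1/((-6/5 + (⅕)*82 + (⅕)*82²) + 20890)) = √(31365 + 1/((-6/5 + 82/5 + (⅕)*6724) + 20890)) = √(31365 + 1/((-6/5 + 82/5 + 6724/5) + 20890)) = √(31365 + 1/(1360 + 20890)) = √(31365 + 1/22250) = √(697871251/22250) = 11*√5133102590/4450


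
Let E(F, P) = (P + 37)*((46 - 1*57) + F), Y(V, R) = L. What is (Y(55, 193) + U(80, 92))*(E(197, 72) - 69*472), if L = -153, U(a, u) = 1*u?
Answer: 749934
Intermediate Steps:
U(a, u) = u
Y(V, R) = -153
E(F, P) = (-11 + F)*(37 + P) (E(F, P) = (37 + P)*((46 - 57) + F) = (37 + P)*(-11 + F) = (-11 + F)*(37 + P))
(Y(55, 193) + U(80, 92))*(E(197, 72) - 69*472) = (-153 + 92)*((-407 - 11*72 + 37*197 + 197*72) - 69*472) = -61*((-407 - 792 + 7289 + 14184) - 32568) = -61*(20274 - 32568) = -61*(-12294) = 749934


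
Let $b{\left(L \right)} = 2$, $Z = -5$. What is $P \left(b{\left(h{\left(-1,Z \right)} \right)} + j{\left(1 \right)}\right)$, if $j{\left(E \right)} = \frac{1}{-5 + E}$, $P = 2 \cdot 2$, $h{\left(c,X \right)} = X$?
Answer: $7$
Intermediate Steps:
$P = 4$
$P \left(b{\left(h{\left(-1,Z \right)} \right)} + j{\left(1 \right)}\right) = 4 \left(2 + \frac{1}{-5 + 1}\right) = 4 \left(2 + \frac{1}{-4}\right) = 4 \left(2 - \frac{1}{4}\right) = 4 \cdot \frac{7}{4} = 7$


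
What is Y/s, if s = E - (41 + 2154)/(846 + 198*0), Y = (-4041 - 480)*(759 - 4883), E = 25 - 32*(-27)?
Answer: 15773334984/749899 ≈ 21034.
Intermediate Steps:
E = 889 (E = 25 + 864 = 889)
Y = 18644604 (Y = -4521*(-4124) = 18644604)
s = 749899/846 (s = 889 - (41 + 2154)/(846 + 198*0) = 889 - 2195/(846 + 0) = 889 - 2195/846 = 749899/846 ≈ 886.41)
Y/s = 18644604/(749899/846) = 18644604*(846/749899) = 15773334984/749899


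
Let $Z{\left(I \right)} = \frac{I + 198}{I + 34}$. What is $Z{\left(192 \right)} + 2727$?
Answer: $\frac{308346}{113} \approx 2728.7$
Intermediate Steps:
$Z{\left(I \right)} = \frac{198 + I}{34 + I}$
$Z{\left(192 \right)} + 2727 = \frac{198 + 192}{34 + 192} + 2727 = \frac{1}{226} \cdot 390 + 2727 = \frac{195}{113} + 2727 = \frac{308346}{113}$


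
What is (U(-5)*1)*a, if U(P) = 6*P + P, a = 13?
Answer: -455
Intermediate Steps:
U(P) = 7*P
(U(-5)*1)*a = ((7*(-5))*1)*13 = -35*1*13 = -35*13 = -455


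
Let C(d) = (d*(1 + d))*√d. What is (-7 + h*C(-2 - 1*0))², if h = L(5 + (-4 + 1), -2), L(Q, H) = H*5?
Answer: -751 + 280*I*√2 ≈ -751.0 + 395.98*I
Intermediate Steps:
L(Q, H) = 5*H
h = -10 (h = 5*(-2) = -10)
C(d) = d^(3/2)*(1 + d)
(-7 + h*C(-2 - 1*0))² = (-7 - 10*(-2 - 1*0)^(3/2)*(1 + (-2 - 1*0)))² = (-7 - 10*(-2 + 0)^(3/2)*(1 + (-2 + 0)))² = (-7 - 10*(-2)^(3/2)*(1 - 2))² = (-7 - 10*(-2*I*√2)*(-1))² = (-7 - 20*I*√2)²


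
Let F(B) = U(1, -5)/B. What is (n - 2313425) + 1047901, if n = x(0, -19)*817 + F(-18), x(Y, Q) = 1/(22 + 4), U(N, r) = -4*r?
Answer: -296125523/234 ≈ -1.2655e+6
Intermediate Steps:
x(Y, Q) = 1/26
F(B) = 20/B (F(B) = (-4*(-5))/B = 20/B)
n = 7093/234 (n = (1/26)*817 + 20/(-18) = 817/26 + 20*(-1/18) = 817/26 - 10/9 = 7093/234 ≈ 30.312)
(n - 2313425) + 1047901 = (7093/234 - 2313425) + 1047901 = -541334357/234 + 1047901 = -296125523/234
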